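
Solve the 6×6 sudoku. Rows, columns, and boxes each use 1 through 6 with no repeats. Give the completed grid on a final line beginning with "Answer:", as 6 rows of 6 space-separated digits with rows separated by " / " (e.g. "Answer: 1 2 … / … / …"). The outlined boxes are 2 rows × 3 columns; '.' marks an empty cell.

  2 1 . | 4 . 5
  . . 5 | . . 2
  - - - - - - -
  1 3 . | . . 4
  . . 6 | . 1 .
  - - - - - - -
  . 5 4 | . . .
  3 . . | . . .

Step 1. [r1c5∈{3,6}] row 1 places 6 nowhere but r1c5. So r1c5=6.
Step 2. [r3c4∈{2,5,6}] 6 has one home in row 3: r3c4 ⇒ r3c4=6.
Step 3. [r3c3∈{2}] r3c3 is down to just 2, so r3c3=2.
Step 4. [r4c4∈{2,3,5}] across row 4, 2 lands solely at r4c4 ⇒ r4c4=2.
Step 5. [r2c4∈{1,3}] 1 has one home in row 2: r2c4 ⇒ r2c4=1.
Step 6. [r5c6∈{1,3,6}] 1 has one home in row 5: r5c6, so r5c6=1.
Step 7. [r6c5∈{2,4,5}] r6c5 is the only open cell in row 6 admitting 4. So r6c5=4.
Step 8. [r5c1∈{6}] r5c1's peers cover all but 6 ⇒ r5c1=6.
Step 9. [r4c2∈{4}] r4c2 is down to just 4 ⇒ r4c2=4.
Step 10. [r5c4∈{3}] r5c4 is down to just 3. So r5c4=3.
Step 11. [r6c4∈{5}] r6c4 has the single candidate 5, so r6c4=5.
Step 12. [r3c5∈{5}] r3c5 is down to just 5. So r3c5=5.
Step 13. [r6c3∈{1}] nothing but 1 survives at r6c3 ⇒ r6c3=1.
Step 14. [r2c2∈{6}] nothing but 6 survives at r2c2 ⇒ r2c2=6.
Step 15. [r6c6∈{6}] r6c6 has the single candidate 6. So r6c6=6.
Step 16. [r2c1∈{4}] nothing but 4 survives at r2c1 ⇒ r2c1=4.
Step 17. [r1c3∈{3}] r1c3's peers cover all but 3 ⇒ r1c3=3.
Step 18. [r2c5∈{3}] nothing but 3 survives at r2c5 ⇒ r2c5=3.
Step 19. [r4c1∈{5}] only 5 remains possible at r4c1. So r4c1=5.
Step 20. [r6c2∈{2}] r6c2 is down to just 2, so r6c2=2.
Step 21. [r5c5∈{2}] r5c5 is down to just 2, so r5c5=2.
Step 22. [r4c6∈{3}] r4c6's peers cover all but 3 ⇒ r4c6=3.

Answer: 2 1 3 4 6 5 / 4 6 5 1 3 2 / 1 3 2 6 5 4 / 5 4 6 2 1 3 / 6 5 4 3 2 1 / 3 2 1 5 4 6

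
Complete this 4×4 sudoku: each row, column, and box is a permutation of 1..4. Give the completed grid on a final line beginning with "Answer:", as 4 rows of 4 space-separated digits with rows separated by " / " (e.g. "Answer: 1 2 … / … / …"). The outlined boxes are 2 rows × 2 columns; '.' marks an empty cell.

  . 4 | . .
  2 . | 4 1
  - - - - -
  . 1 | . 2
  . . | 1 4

Step 1. [r4c1∈{3}] nothing but 3 survives at r4c1. So r4c1=3.
Step 2. [r1c3∈{2,3}] across row 1, 2 lands solely at r1c3, so r1c3=2.
Step 3. [r2c2∈{3}] r2c2's peers cover all but 3, so r2c2=3.
Step 4. [r4c2∈{2}] only 2 remains possible at r4c2. So r4c2=2.
Step 5. [r3c1∈{4}] r3c1 is down to just 4, so r3c1=4.
Step 6. [r1c1∈{1}] only 1 remains possible at r1c1 ⇒ r1c1=1.
Step 7. [r1c4∈{3}] only 3 remains possible at r1c4. So r1c4=3.
Step 8. [r3c3∈{3}] only 3 remains possible at r3c3, so r3c3=3.

Answer: 1 4 2 3 / 2 3 4 1 / 4 1 3 2 / 3 2 1 4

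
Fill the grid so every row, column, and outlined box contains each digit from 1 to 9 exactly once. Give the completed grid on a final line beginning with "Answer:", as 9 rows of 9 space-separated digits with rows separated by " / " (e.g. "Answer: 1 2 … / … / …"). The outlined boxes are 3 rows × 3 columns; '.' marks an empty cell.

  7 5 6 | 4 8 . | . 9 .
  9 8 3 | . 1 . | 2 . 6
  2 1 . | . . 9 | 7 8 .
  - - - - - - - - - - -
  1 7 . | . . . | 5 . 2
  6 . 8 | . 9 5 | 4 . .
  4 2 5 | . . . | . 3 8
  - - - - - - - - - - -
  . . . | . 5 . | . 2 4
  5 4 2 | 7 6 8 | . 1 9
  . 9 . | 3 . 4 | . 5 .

Step 1. [r7c1∈{3,8}] across col 1, 3 lands solely at r7c1. So r7c1=3.
Step 2. [r7c6∈{1}] nothing but 1 survives at r7c6, so r7c6=1.
Step 3. [r3c5∈{3}] r3c5 is down to just 3, so r3c5=3.
Step 4. [r3c4∈{5,6}] row 3 places 6 nowhere but r3c4. So r3c4=6.
Step 5. [r9c7∈{6,8}] across row 9, 6 lands solely at r9c7, so r9c7=6.
Step 6. [r9c9∈{7}] r9c9 has the single candidate 7 ⇒ r9c9=7.
Step 7. [r5c9∈{1}] r5c9's peers cover all but 1 ⇒ r5c9=1.
Step 8. [r6c6∈{6,7}] 6 has one home in row 6: r6c6 ⇒ r6c6=6.
Step 9. [r1c9∈{3}] only 3 remains possible at r1c9. So r1c9=3.
Step 10. [r6c4∈{1}] nothing but 1 survives at r6c4 ⇒ r6c4=1.
Step 11. [r3c3∈{4}] r3c3's peers cover all but 4. So r3c3=4.
Step 12. [r9c3∈{1}] nothing but 1 survives at r9c3 ⇒ r9c3=1.
Step 13. [r1c7∈{1}] r1c7 has the single candidate 1, so r1c7=1.
Step 14. [r7c3∈{7}] nothing but 7 survives at r7c3 ⇒ r7c3=7.
Step 15. [r5c2∈{3}] only 3 remains possible at r5c2 ⇒ r5c2=3.
Step 16. [r5c8∈{7}] r5c8's peers cover all but 7. So r5c8=7.
Step 17. [r4c3∈{9}] r4c3 is down to just 9, so r4c3=9.
Step 18. [r5c4∈{2}] r5c4's peers cover all but 2. So r5c4=2.
Step 19. [r1c6∈{2}] r1c6's peers cover all but 2 ⇒ r1c6=2.
Step 20. [r4c6∈{3}] r4c6 is down to just 3 ⇒ r4c6=3.
Step 21. [r3c9∈{5}] r3c9 is down to just 5. So r3c9=5.
Step 22. [r6c5∈{7}] nothing but 7 survives at r6c5 ⇒ r6c5=7.
Step 23. [r2c8∈{4}] only 4 remains possible at r2c8 ⇒ r2c8=4.
Step 24. [r4c4∈{8}] only 8 remains possible at r4c4. So r4c4=8.
Step 25. [r8c7∈{3}] nothing but 3 survives at r8c7, so r8c7=3.
Step 26. [r7c7∈{8}] r7c7's peers cover all but 8. So r7c7=8.
Step 27. [r9c1∈{8}] r9c1's peers cover all but 8 ⇒ r9c1=8.
Step 28. [r4c8∈{6}] r4c8 has the single candidate 6. So r4c8=6.
Step 29. [r2c6∈{7}] r2c6 is down to just 7 ⇒ r2c6=7.
Step 30. [r2c4∈{5}] r2c4's peers cover all but 5, so r2c4=5.
Step 31. [r7c2∈{6}] r7c2 has the single candidate 6 ⇒ r7c2=6.
Step 32. [r6c7∈{9}] r6c7 has the single candidate 9. So r6c7=9.
Step 33. [r4c5∈{4}] only 4 remains possible at r4c5. So r4c5=4.
Step 34. [r9c5∈{2}] r9c5 is down to just 2, so r9c5=2.
Step 35. [r7c4∈{9}] r7c4 has the single candidate 9 ⇒ r7c4=9.

Answer: 7 5 6 4 8 2 1 9 3 / 9 8 3 5 1 7 2 4 6 / 2 1 4 6 3 9 7 8 5 / 1 7 9 8 4 3 5 6 2 / 6 3 8 2 9 5 4 7 1 / 4 2 5 1 7 6 9 3 8 / 3 6 7 9 5 1 8 2 4 / 5 4 2 7 6 8 3 1 9 / 8 9 1 3 2 4 6 5 7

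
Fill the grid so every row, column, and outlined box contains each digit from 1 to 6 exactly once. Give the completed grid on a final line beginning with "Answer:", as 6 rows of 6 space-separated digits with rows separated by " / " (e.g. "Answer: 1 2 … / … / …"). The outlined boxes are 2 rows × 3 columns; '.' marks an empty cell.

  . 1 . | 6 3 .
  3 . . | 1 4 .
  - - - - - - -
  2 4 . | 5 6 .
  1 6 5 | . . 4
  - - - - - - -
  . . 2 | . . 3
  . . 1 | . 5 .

Step 1. [r1c6∈{2,5}] in row 1, 2 fits only at r1c6. So r1c6=2.
Step 2. [r1c1∈{4,5}] row 1 places 5 nowhere but r1c1 ⇒ r1c1=5.
Step 3. [r5c1∈{4,6}] 6 has one home in row 5: r5c1. So r5c1=6.
Step 4. [r6c4∈{2,4}] row 6 places 2 nowhere but r6c4. So r6c4=2.
Step 5. [r5c5∈{1}] r5c5's peers cover all but 1, so r5c5=1.
Step 6. [r3c3∈{3}] r3c3 has the single candidate 3 ⇒ r3c3=3.
Step 7. [r3c6∈{1}] nothing but 1 survives at r3c6, so r3c6=1.
Step 8. [r2c3∈{6}] r2c3 has the single candidate 6 ⇒ r2c3=6.
Step 9. [r6c6∈{6}] nothing but 6 survives at r6c6 ⇒ r6c6=6.
Step 10. [r4c5∈{2}] r4c5 is down to just 2 ⇒ r4c5=2.
Step 11. [r5c4∈{4}] r5c4's peers cover all but 4, so r5c4=4.
Step 12. [r2c6∈{5}] only 5 remains possible at r2c6. So r2c6=5.
Step 13. [r4c4∈{3}] r4c4's peers cover all but 3, so r4c4=3.
Step 14. [r6c2∈{3}] r6c2 has the single candidate 3 ⇒ r6c2=3.
Step 15. [r5c2∈{5}] r5c2 has the single candidate 5, so r5c2=5.
Step 16. [r1c3∈{4}] r1c3 is down to just 4. So r1c3=4.
Step 17. [r2c2∈{2}] r2c2's peers cover all but 2, so r2c2=2.
Step 18. [r6c1∈{4}] r6c1's peers cover all but 4, so r6c1=4.

Answer: 5 1 4 6 3 2 / 3 2 6 1 4 5 / 2 4 3 5 6 1 / 1 6 5 3 2 4 / 6 5 2 4 1 3 / 4 3 1 2 5 6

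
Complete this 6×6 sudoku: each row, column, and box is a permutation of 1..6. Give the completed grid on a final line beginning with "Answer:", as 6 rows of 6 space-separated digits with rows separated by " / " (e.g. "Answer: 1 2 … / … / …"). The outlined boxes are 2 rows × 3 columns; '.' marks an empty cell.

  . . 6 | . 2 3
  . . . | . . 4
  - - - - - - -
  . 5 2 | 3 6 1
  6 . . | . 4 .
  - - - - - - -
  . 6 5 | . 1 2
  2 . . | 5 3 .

Step 1. [r1c1∈{1,4,5}] row 1 places 5 nowhere but r1c1 ⇒ r1c1=5.
Step 2. [r2c1∈{1,3}] col 1 places 1 nowhere but r2c1 ⇒ r2c1=1.
Step 3. [r6c3∈{1,4}] in col 3, 4 fits only at r6c3. So r6c3=4.
Step 4. [r2c3∈{3}] nothing but 3 survives at r2c3. So r2c3=3.
Step 5. [r6c2∈{1}] only 1 remains possible at r6c2 ⇒ r6c2=1.
Step 6. [r5c1∈{3}] r5c1 is down to just 3 ⇒ r5c1=3.
Step 7. [r4c2∈{3}] r4c2 has the single candidate 3. So r4c2=3.
Step 8. [r1c2∈{4}] nothing but 4 survives at r1c2, so r1c2=4.
Step 9. [r3c1∈{4}] r3c1 is down to just 4, so r3c1=4.
Step 10. [r2c4∈{6}] nothing but 6 survives at r2c4 ⇒ r2c4=6.
Step 11. [r4c3∈{1}] r4c3 is down to just 1. So r4c3=1.
Step 12. [r5c4∈{4}] only 4 remains possible at r5c4 ⇒ r5c4=4.
Step 13. [r2c2∈{2}] r2c2's peers cover all but 2, so r2c2=2.
Step 14. [r1c4∈{1}] nothing but 1 survives at r1c4, so r1c4=1.
Step 15. [r2c5∈{5}] r2c5 has the single candidate 5. So r2c5=5.
Step 16. [r6c6∈{6}] nothing but 6 survives at r6c6 ⇒ r6c6=6.
Step 17. [r4c6∈{5}] r4c6 is down to just 5 ⇒ r4c6=5.
Step 18. [r4c4∈{2}] r4c4 has the single candidate 2 ⇒ r4c4=2.

Answer: 5 4 6 1 2 3 / 1 2 3 6 5 4 / 4 5 2 3 6 1 / 6 3 1 2 4 5 / 3 6 5 4 1 2 / 2 1 4 5 3 6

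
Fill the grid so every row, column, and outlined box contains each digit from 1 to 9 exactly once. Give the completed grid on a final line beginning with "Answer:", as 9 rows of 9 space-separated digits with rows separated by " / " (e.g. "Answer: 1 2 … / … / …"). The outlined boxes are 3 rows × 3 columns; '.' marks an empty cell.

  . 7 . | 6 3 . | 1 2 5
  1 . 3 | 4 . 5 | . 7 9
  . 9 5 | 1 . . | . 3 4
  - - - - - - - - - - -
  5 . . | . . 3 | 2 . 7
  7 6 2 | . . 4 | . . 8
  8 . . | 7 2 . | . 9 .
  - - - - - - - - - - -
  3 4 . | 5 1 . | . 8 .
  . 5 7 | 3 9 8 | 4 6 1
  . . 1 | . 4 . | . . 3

Step 1. [r6c7∈{3,5,6}] r6c7 is the only open cell in row 6 admitting 5, so r6c7=5.
Step 2. [r9c1∈{2,6,9}] 9 has one home in col 1: r9c1 ⇒ r9c1=9.
Step 3. [r2c5∈{8}] nothing but 8 survives at r2c5 ⇒ r2c5=8.
Step 4. [r9c6∈{2,6,7}] r9c6 is the only open cell in row 9 admitting 6, so r9c6=6.
Step 5. [r3c6∈{2,7}] across box 2, 2 lands solely at r3c6, so r3c6=2.
Step 6. [r4c3∈{4,9}] 9 has one home in col 3: r4c3 ⇒ r4c3=9.
Step 7. [r4c2∈{1}] r4c2 has the single candidate 1, so r4c2=1.
Step 8. [r8c1∈{2}] nothing but 2 survives at r8c1. So r8c1=2.
Step 9. [r6c3∈{4}] r6c3's peers cover all but 4, so r6c3=4.
Step 10. [r3c1∈{6}] r3c1's peers cover all but 6, so r3c1=6.
Step 11. [r7c6∈{7}] nothing but 7 survives at r7c6, so r7c6=7.
Step 12. [r4c5∈{6}] r4c5 has the single candidate 6. So r4c5=6.
Step 13. [r6c9∈{6}] only 6 remains possible at r6c9, so r6c9=6.
Step 14. [r9c4∈{2}] only 2 remains possible at r9c4. So r9c4=2.
Step 15. [r1c3∈{8}] r1c3 is down to just 8. So r1c3=8.
Step 16. [r7c9∈{2}] r7c9 is down to just 2, so r7c9=2.
Step 17. [r4c4∈{8}] r4c4's peers cover all but 8. So r4c4=8.
Step 18. [r5c8∈{1}] only 1 remains possible at r5c8, so r5c8=1.
Step 19. [r9c8∈{5}] r9c8 is down to just 5, so r9c8=5.
Step 20. [r6c2∈{3}] nothing but 3 survives at r6c2. So r6c2=3.
Step 21. [r9c7∈{7}] r9c7 is down to just 7 ⇒ r9c7=7.
Step 22. [r2c7∈{6}] nothing but 6 survives at r2c7, so r2c7=6.
Step 23. [r6c6∈{1}] r6c6 has the single candidate 1. So r6c6=1.
Step 24. [r7c3∈{6}] nothing but 6 survives at r7c3 ⇒ r7c3=6.
Step 25. [r1c1∈{4}] r1c1 has the single candidate 4. So r1c1=4.
Step 26. [r2c2∈{2}] only 2 remains possible at r2c2, so r2c2=2.
Step 27. [r5c4∈{9}] r5c4's peers cover all but 9. So r5c4=9.
Step 28. [r3c7∈{8}] r3c7 is down to just 8. So r3c7=8.
Step 29. [r5c7∈{3}] only 3 remains possible at r5c7, so r5c7=3.
Step 30. [r3c5∈{7}] r3c5 has the single candidate 7. So r3c5=7.
Step 31. [r4c8∈{4}] nothing but 4 survives at r4c8 ⇒ r4c8=4.
Step 32. [r5c5∈{5}] nothing but 5 survives at r5c5 ⇒ r5c5=5.
Step 33. [r1c6∈{9}] r1c6's peers cover all but 9, so r1c6=9.
Step 34. [r7c7∈{9}] r7c7's peers cover all but 9, so r7c7=9.
Step 35. [r9c2∈{8}] r9c2 is down to just 8. So r9c2=8.

Answer: 4 7 8 6 3 9 1 2 5 / 1 2 3 4 8 5 6 7 9 / 6 9 5 1 7 2 8 3 4 / 5 1 9 8 6 3 2 4 7 / 7 6 2 9 5 4 3 1 8 / 8 3 4 7 2 1 5 9 6 / 3 4 6 5 1 7 9 8 2 / 2 5 7 3 9 8 4 6 1 / 9 8 1 2 4 6 7 5 3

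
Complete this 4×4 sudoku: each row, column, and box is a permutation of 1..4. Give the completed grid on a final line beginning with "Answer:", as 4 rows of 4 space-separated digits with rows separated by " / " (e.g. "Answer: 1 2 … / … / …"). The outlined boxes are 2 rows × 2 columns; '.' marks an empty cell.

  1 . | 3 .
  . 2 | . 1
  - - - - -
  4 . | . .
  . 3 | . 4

Step 1. [r4c3∈{1,2}] in row 4, 1 fits only at r4c3, so r4c3=1.
Step 2. [r3c3∈{2}] nothing but 2 survives at r3c3, so r3c3=2.
Step 3. [r4c1∈{2}] nothing but 2 survives at r4c1. So r4c1=2.
Step 4. [r3c2∈{1}] r3c2 has the single candidate 1 ⇒ r3c2=1.
Step 5. [r1c4∈{2}] only 2 remains possible at r1c4 ⇒ r1c4=2.
Step 6. [r1c2∈{4}] nothing but 4 survives at r1c2, so r1c2=4.
Step 7. [r2c1∈{3}] r2c1 has the single candidate 3. So r2c1=3.
Step 8. [r2c3∈{4}] r2c3 is down to just 4 ⇒ r2c3=4.
Step 9. [r3c4∈{3}] only 3 remains possible at r3c4, so r3c4=3.

Answer: 1 4 3 2 / 3 2 4 1 / 4 1 2 3 / 2 3 1 4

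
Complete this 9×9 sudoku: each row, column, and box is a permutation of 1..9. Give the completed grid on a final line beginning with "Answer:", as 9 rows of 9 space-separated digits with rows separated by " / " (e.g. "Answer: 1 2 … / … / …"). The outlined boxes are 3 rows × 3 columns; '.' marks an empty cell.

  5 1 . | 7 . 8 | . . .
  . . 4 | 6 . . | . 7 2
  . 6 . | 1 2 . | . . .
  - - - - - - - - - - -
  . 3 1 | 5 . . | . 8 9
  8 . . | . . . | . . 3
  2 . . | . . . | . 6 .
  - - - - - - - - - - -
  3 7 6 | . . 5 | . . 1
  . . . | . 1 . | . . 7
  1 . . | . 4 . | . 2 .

Step 1. [r3c6∈{3,4,9}] r3c6 is the only open cell in box 2 admitting 4, so r3c6=4.
Step 2. [r2c1∈{9}] nothing but 9 survives at r2c1 ⇒ r2c1=9.
Step 3. [r8c2∈{2,4,5,8,9}] 2 has one home in col 2: r8c2. So r8c2=2.
Step 4. [r1c5∈{3,9}] across box 2, 9 lands solely at r1c5, so r1c5=9.
Step 5. [r9c6∈{3,6,7,9}] 7 has one home in row 9: r9c6, so r9c6=7.
Step 6. [r8c6∈{3,6,9}] in box 8, 6 fits only at r8c6, so r8c6=6.
Step 7. [r7c5∈{8}] nothing but 8 survives at r7c5. So r7c5=8.
Step 8. [r2c7∈{1,3,5,8}] in row 2, 1 fits only at r2c7, so r2c7=1.
Step 9. [r6c6∈{1,3,9}] across row 6, 1 lands solely at r6c6, so r6c6=1.
Step 10. [r5c6∈{2,9}] col 6 places 9 nowhere but r5c6 ⇒ r5c6=9.
Step 11. [r4c1∈{4,6,7}] across col 1, 6 lands solely at r4c1, so r4c1=6.
Step 12. [r4c7∈{2,4,7}] r4c7 is the only open cell in row 4 admitting 4. So r4c7=4.
Step 13. [r6c9∈{5}] nothing but 5 survives at r6c9. So r6c9=5.
Step 14. [r7c7∈{9}] only 9 remains possible at r7c7, so r7c7=9.
Step 15. [r3c9∈{8}] r3c9's peers cover all but 8. So r3c9=8.
Step 16. [r6c7∈{7}] nothing but 7 survives at r6c7 ⇒ r6c7=7.
Step 17. [r6c3∈{9}] r6c3's peers cover all but 9 ⇒ r6c3=9.
Step 18. [r5c3∈{5,7}] in box 4, 7 fits only at r5c3 ⇒ r5c3=7.
Step 19. [r9c2∈{5,8,9}] across col 2, 9 lands solely at r9c2 ⇒ r9c2=9.
Step 20. [r9c4∈{3}] r9c4 has the single candidate 3 ⇒ r9c4=3.
Step 21. [r3c3∈{3}] r3c3's peers cover all but 3 ⇒ r3c3=3.
Step 22. [r3c7∈{5}] only 5 remains possible at r3c7. So r3c7=5.
Step 23. [r8c8∈{3,4,5}] r8c8 is the only open cell in col 8 admitting 5, so r8c8=5.
Step 24. [r8c3∈{8}] r8c3 is down to just 8. So r8c3=8.
Step 25. [r1c9∈{4,6}] r1c9 is the only open cell in col 9 admitting 4. So r1c9=4.
Step 26. [r1c7∈{3,6}] in row 1, 6 fits only at r1c7 ⇒ r1c7=6.
Step 27. [r6c2∈{4}] only 4 remains possible at r6c2, so r6c2=4.
Step 28. [r7c4∈{2}] nothing but 2 survives at r7c4, so r7c4=2.
Step 29. [r6c5∈{3}] r6c5 is down to just 3 ⇒ r6c5=3.
Step 30. [r2c2∈{8}] r2c2 is down to just 8 ⇒ r2c2=8.
Step 31. [r6c4∈{8}] only 8 remains possible at r6c4 ⇒ r6c4=8.
Step 32. [r9c7∈{8}] only 8 remains possible at r9c7. So r9c7=8.
Step 33. [r8c1∈{4}] r8c1 is down to just 4. So r8c1=4.
Step 34. [r9c3∈{5}] r9c3 is down to just 5 ⇒ r9c3=5.
Step 35. [r1c3∈{2}] nothing but 2 survives at r1c3, so r1c3=2.
Step 36. [r5c5∈{6}] r5c5's peers cover all but 6, so r5c5=6.
Step 37. [r5c8∈{1}] r5c8's peers cover all but 1. So r5c8=1.
Step 38. [r3c8∈{9}] nothing but 9 survives at r3c8, so r3c8=9.
Step 39. [r4c6∈{2}] r4c6's peers cover all but 2. So r4c6=2.
Step 40. [r1c8∈{3}] r1c8 has the single candidate 3 ⇒ r1c8=3.
Step 41. [r5c7∈{2}] r5c7 is down to just 2, so r5c7=2.
Step 42. [r5c2∈{5}] r5c2 is down to just 5, so r5c2=5.
Step 43. [r3c1∈{7}] only 7 remains possible at r3c1 ⇒ r3c1=7.
Step 44. [r2c6∈{3}] nothing but 3 survives at r2c6, so r2c6=3.
Step 45. [r9c9∈{6}] r9c9 is down to just 6, so r9c9=6.
Step 46. [r8c4∈{9}] nothing but 9 survives at r8c4 ⇒ r8c4=9.
Step 47. [r5c4∈{4}] nothing but 4 survives at r5c4 ⇒ r5c4=4.
Step 48. [r8c7∈{3}] r8c7 has the single candidate 3. So r8c7=3.
Step 49. [r7c8∈{4}] r7c8's peers cover all but 4, so r7c8=4.
Step 50. [r2c5∈{5}] r2c5 is down to just 5 ⇒ r2c5=5.
Step 51. [r4c5∈{7}] nothing but 7 survives at r4c5. So r4c5=7.

Answer: 5 1 2 7 9 8 6 3 4 / 9 8 4 6 5 3 1 7 2 / 7 6 3 1 2 4 5 9 8 / 6 3 1 5 7 2 4 8 9 / 8 5 7 4 6 9 2 1 3 / 2 4 9 8 3 1 7 6 5 / 3 7 6 2 8 5 9 4 1 / 4 2 8 9 1 6 3 5 7 / 1 9 5 3 4 7 8 2 6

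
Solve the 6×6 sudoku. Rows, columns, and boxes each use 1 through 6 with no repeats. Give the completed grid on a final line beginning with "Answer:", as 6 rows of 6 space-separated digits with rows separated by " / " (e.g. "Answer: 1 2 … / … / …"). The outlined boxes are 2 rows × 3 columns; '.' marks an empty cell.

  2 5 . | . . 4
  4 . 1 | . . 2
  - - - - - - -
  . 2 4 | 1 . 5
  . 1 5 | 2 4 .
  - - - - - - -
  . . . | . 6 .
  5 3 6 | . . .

Step 1. [r3c5∈{3}] nothing but 3 survives at r3c5, so r3c5=3.
Step 2. [r2c4∈{3,5,6}] row 2 places 3 nowhere but r2c4. So r2c4=3.
Step 3. [r6c6∈{1}] only 1 remains possible at r6c6, so r6c6=1.
Step 4. [r5c2∈{4}] r5c2's peers cover all but 4, so r5c2=4.
Step 5. [r3c1∈{6}] r3c1 is down to just 6. So r3c1=6.
Step 6. [r5c1∈{1}] only 1 remains possible at r5c1. So r5c1=1.
Step 7. [r2c5∈{5}] r2c5 has the single candidate 5. So r2c5=5.
Step 8. [r6c4∈{4}] r6c4 is down to just 4. So r6c4=4.
Step 9. [r2c2∈{6}] r2c2 has the single candidate 6 ⇒ r2c2=6.
Step 10. [r1c3∈{3}] nothing but 3 survives at r1c3, so r1c3=3.
Step 11. [r4c6∈{6}] r4c6's peers cover all but 6. So r4c6=6.
Step 12. [r5c6∈{3}] only 3 remains possible at r5c6, so r5c6=3.
Step 13. [r5c4∈{5}] r5c4 has the single candidate 5. So r5c4=5.
Step 14. [r5c3∈{2}] r5c3 has the single candidate 2 ⇒ r5c3=2.
Step 15. [r1c5∈{1}] nothing but 1 survives at r1c5 ⇒ r1c5=1.
Step 16. [r4c1∈{3}] r4c1's peers cover all but 3, so r4c1=3.
Step 17. [r1c4∈{6}] r1c4 is down to just 6, so r1c4=6.
Step 18. [r6c5∈{2}] r6c5's peers cover all but 2 ⇒ r6c5=2.

Answer: 2 5 3 6 1 4 / 4 6 1 3 5 2 / 6 2 4 1 3 5 / 3 1 5 2 4 6 / 1 4 2 5 6 3 / 5 3 6 4 2 1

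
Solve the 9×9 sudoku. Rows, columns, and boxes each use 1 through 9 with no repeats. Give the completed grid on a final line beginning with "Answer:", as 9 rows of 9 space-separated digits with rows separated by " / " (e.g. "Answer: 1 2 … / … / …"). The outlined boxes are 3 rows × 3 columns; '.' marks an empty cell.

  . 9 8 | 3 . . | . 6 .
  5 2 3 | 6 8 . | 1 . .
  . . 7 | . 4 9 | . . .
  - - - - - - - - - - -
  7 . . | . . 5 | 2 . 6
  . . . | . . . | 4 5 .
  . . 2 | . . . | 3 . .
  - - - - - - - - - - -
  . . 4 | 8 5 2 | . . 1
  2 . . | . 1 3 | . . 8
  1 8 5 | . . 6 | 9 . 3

Step 1. [r7c8∈{7}] nothing but 7 survives at r7c8, so r7c8=7.
Step 2. [r6c6∈{1,4,7,8}] in col 6, 4 fits only at r6c6, so r6c6=4.
Step 3. [r8c4∈{4,7,9}] in box 8, 9 fits only at r8c4, so r8c4=9.
Step 4. [r4c4∈{1}] r4c4's peers cover all but 1, so r4c4=1.
Step 5. [r6c4∈{7}] r6c4 is down to just 7 ⇒ r6c4=7.
Step 6. [r6c9∈{9}] only 9 remains possible at r6c9, so r6c9=9.
Step 7. [r8c3∈{6}] nothing but 6 survives at r8c3. So r8c3=6.
Step 8. [r1c7∈{5,7}] 7 has one home in col 7: r1c7. So r1c7=7.
Step 9. [r1c9∈{2,4,5}] in row 1, 5 fits only at r1c9. So r1c9=5.
Step 10. [r7c2∈{3}] nothing but 3 survives at r7c2 ⇒ r7c2=3.
Step 11. [r5c1∈{3,6,8,9}] in col 1, 3 fits only at r5c1, so r5c1=3.
Step 12. [r5c3∈{1,9}] 1 has one home in col 3: r5c3, so r5c3=1.
Step 13. [r5c2∈{6}] only 6 remains possible at r5c2 ⇒ r5c2=6.
Step 14. [r1c5∈{2}] nothing but 2 survives at r1c5, so r1c5=2.
Step 15. [r4c8∈{8}] only 8 remains possible at r4c8 ⇒ r4c8=8.
Step 16. [r9c8∈{2,4}] in row 9, 2 fits only at r9c8 ⇒ r9c8=2.
Step 17. [r4c5∈{3,9}] r4c5 is the only open cell in row 4 admitting 3, so r4c5=3.
Step 18. [r2c8∈{4,9}] 9 has one home in row 2: r2c8. So r2c8=9.
Step 19. [r2c9∈{4}] r2c9 has the single candidate 4, so r2c9=4.
Step 20. [r8c7∈{5}] only 5 remains possible at r8c7. So r8c7=5.
Step 21. [r3c9∈{2}] r3c9's peers cover all but 2, so r3c9=2.
Step 22. [r3c1∈{6}] only 6 remains possible at r3c1, so r3c1=6.
Step 23. [r7c7∈{6}] r7c7's peers cover all but 6 ⇒ r7c7=6.
Step 24. [r4c3∈{9}] r4c3 has the single candidate 9, so r4c3=9.
Step 25. [r1c6∈{1}] r1c6 has the single candidate 1, so r1c6=1.
Step 26. [r6c2∈{5}] r6c2's peers cover all but 5 ⇒ r6c2=5.
Step 27. [r6c8∈{1}] nothing but 1 survives at r6c8. So r6c8=1.
Step 28. [r8c8∈{4}] r8c8 is down to just 4 ⇒ r8c8=4.
Step 29. [r4c2∈{4}] nothing but 4 survives at r4c2, so r4c2=4.
Step 30. [r8c2∈{7}] r8c2's peers cover all but 7, so r8c2=7.
Step 31. [r5c9∈{7}] nothing but 7 survives at r5c9. So r5c9=7.
Step 32. [r9c5∈{7}] r9c5 has the single candidate 7, so r9c5=7.
Step 33. [r5c6∈{8}] r5c6 is down to just 8, so r5c6=8.
Step 34. [r3c4∈{5}] nothing but 5 survives at r3c4 ⇒ r3c4=5.
Step 35. [r6c5∈{6}] nothing but 6 survives at r6c5. So r6c5=6.
Step 36. [r9c4∈{4}] r9c4's peers cover all but 4 ⇒ r9c4=4.
Step 37. [r6c1∈{8}] r6c1 is down to just 8 ⇒ r6c1=8.
Step 38. [r3c2∈{1}] r3c2 is down to just 1. So r3c2=1.
Step 39. [r5c4∈{2}] only 2 remains possible at r5c4. So r5c4=2.
Step 40. [r1c1∈{4}] r1c1's peers cover all but 4, so r1c1=4.
Step 41. [r5c5∈{9}] only 9 remains possible at r5c5. So r5c5=9.
Step 42. [r2c6∈{7}] r2c6 is down to just 7. So r2c6=7.
Step 43. [r7c1∈{9}] nothing but 9 survives at r7c1 ⇒ r7c1=9.
Step 44. [r3c8∈{3}] nothing but 3 survives at r3c8 ⇒ r3c8=3.
Step 45. [r3c7∈{8}] only 8 remains possible at r3c7. So r3c7=8.

Answer: 4 9 8 3 2 1 7 6 5 / 5 2 3 6 8 7 1 9 4 / 6 1 7 5 4 9 8 3 2 / 7 4 9 1 3 5 2 8 6 / 3 6 1 2 9 8 4 5 7 / 8 5 2 7 6 4 3 1 9 / 9 3 4 8 5 2 6 7 1 / 2 7 6 9 1 3 5 4 8 / 1 8 5 4 7 6 9 2 3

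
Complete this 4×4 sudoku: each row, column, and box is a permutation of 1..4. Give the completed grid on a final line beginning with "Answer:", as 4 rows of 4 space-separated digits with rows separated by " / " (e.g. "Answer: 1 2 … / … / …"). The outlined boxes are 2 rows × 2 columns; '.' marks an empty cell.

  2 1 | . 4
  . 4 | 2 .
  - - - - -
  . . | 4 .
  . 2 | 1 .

Step 1. [r3c2∈{3}] r3c2 has the single candidate 3, so r3c2=3.
Step 2. [r2c4∈{1,3}] across row 2, 1 lands solely at r2c4, so r2c4=1.
Step 3. [r3c1∈{1}] only 1 remains possible at r3c1 ⇒ r3c1=1.
Step 4. [r1c3∈{3}] r1c3's peers cover all but 3, so r1c3=3.
Step 5. [r4c4∈{3}] nothing but 3 survives at r4c4, so r4c4=3.
Step 6. [r3c4∈{2}] only 2 remains possible at r3c4, so r3c4=2.
Step 7. [r4c1∈{4}] r4c1's peers cover all but 4, so r4c1=4.
Step 8. [r2c1∈{3}] r2c1 is down to just 3 ⇒ r2c1=3.

Answer: 2 1 3 4 / 3 4 2 1 / 1 3 4 2 / 4 2 1 3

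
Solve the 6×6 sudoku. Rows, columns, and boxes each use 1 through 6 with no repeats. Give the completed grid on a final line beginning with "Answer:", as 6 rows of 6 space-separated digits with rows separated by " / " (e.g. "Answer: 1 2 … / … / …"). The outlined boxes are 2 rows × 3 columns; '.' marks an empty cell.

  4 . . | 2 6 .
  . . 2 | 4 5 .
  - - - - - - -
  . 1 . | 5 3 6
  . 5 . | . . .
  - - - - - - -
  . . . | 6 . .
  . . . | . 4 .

Step 1. [r1c2∈{3}] nothing but 3 survives at r1c2 ⇒ r1c2=3.
Step 2. [r1c6∈{1}] only 1 remains possible at r1c6, so r1c6=1.
Step 3. [r6c4∈{1,3}] 3 has one home in col 4: r6c4 ⇒ r6c4=3.
Step 4. [r5c5∈{1,2}] in box 6, 1 fits only at r5c5. So r5c5=1.
Step 5. [r3c1∈{2}] r3c1 has the single candidate 2 ⇒ r3c1=2.
Step 6. [r6c3∈{1,5,6}] 1 has one home in col 3: r6c3 ⇒ r6c3=1.
Step 7. [r4c3∈{3,4,6}] across col 3, 6 lands solely at r4c3. So r4c3=6.
Step 8. [r5c3∈{3,4,5}] r5c3 is the only open cell in col 3 admitting 3 ⇒ r5c3=3.
Step 9. [r5c1∈{5}] only 5 remains possible at r5c1 ⇒ r5c1=5.
Step 10. [r5c6∈{2}] only 2 remains possible at r5c6. So r5c6=2.
Step 11. [r6c1∈{6}] r6c1 is down to just 6 ⇒ r6c1=6.
Step 12. [r1c3∈{5}] r1c3's peers cover all but 5 ⇒ r1c3=5.
Step 13. [r4c4∈{1}] nothing but 1 survives at r4c4, so r4c4=1.
Step 14. [r3c3∈{4}] r3c3 is down to just 4 ⇒ r3c3=4.
Step 15. [r5c2∈{4}] r5c2 has the single candidate 4 ⇒ r5c2=4.
Step 16. [r2c2∈{6}] r2c2 is down to just 6 ⇒ r2c2=6.
Step 17. [r4c1∈{3}] only 3 remains possible at r4c1 ⇒ r4c1=3.
Step 18. [r4c6∈{4}] only 4 remains possible at r4c6. So r4c6=4.
Step 19. [r6c2∈{2}] nothing but 2 survives at r6c2. So r6c2=2.
Step 20. [r4c5∈{2}] nothing but 2 survives at r4c5. So r4c5=2.
Step 21. [r2c6∈{3}] r2c6 has the single candidate 3. So r2c6=3.
Step 22. [r2c1∈{1}] r2c1 has the single candidate 1. So r2c1=1.
Step 23. [r6c6∈{5}] r6c6 is down to just 5 ⇒ r6c6=5.

Answer: 4 3 5 2 6 1 / 1 6 2 4 5 3 / 2 1 4 5 3 6 / 3 5 6 1 2 4 / 5 4 3 6 1 2 / 6 2 1 3 4 5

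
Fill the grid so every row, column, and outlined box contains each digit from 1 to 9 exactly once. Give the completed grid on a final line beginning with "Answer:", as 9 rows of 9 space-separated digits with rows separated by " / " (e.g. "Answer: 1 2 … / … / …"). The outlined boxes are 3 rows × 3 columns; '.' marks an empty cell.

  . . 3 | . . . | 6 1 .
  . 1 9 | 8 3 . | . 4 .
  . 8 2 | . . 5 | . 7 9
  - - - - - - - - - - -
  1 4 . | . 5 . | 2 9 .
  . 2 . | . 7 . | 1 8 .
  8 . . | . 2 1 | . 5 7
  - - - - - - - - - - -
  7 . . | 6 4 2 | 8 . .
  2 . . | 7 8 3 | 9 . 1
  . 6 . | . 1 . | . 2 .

Step 1. [r8c2∈{5}] r8c2 has the single candidate 5 ⇒ r8c2=5.
Step 2. [r7c9∈{3,5}] 5 has one home in row 7: r7c9 ⇒ r7c9=5.
Step 3. [r9c6∈{9}] r9c6's peers cover all but 9, so r9c6=9.
Step 4. [r5c1∈{3,5,6,9}] in col 1, 9 fits only at r5c1, so r5c1=9.
Step 5. [r9c1∈{3,4}] r9c1 is the only open cell in col 1 admitting 3 ⇒ r9c1=3.
Step 6. [r4c4∈{3}] r4c4 is down to just 3, so r4c4=3.
Step 7. [r5c4∈{4}] r5c4 is down to just 4. So r5c4=4.
Step 8. [r5c6∈{6}] only 6 remains possible at r5c6, so r5c6=6.
Step 9. [r6c7∈{3,4}] in row 6, 4 fits only at r6c7, so r6c7=4.
Step 10. [r2c1∈{5,6}] row 2 places 6 nowhere but r2c1, so r2c1=6.
Step 11. [r1c4∈{2,9}] r1c4 is the only open cell in col 4 admitting 2. So r1c4=2.
Step 12. [r1c6∈{4,7}] across col 6, 4 lands solely at r1c6, so r1c6=4.
Step 13. [r4c3∈{6,7}] row 4 places 7 nowhere but r4c3, so r4c3=7.
Step 14. [r8c3∈{4}] r8c3's peers cover all but 4. So r8c3=4.
Step 15. [r9c7∈{7}] only 7 remains possible at r9c7 ⇒ r9c7=7.
Step 16. [r3c4∈{1}] r3c4 has the single candidate 1 ⇒ r3c4=1.
Step 17. [r4c6∈{8}] only 8 remains possible at r4c6. So r4c6=8.
Step 18. [r9c3∈{8}] nothing but 8 survives at r9c3. So r9c3=8.
Step 19. [r5c3∈{5}] r5c3's peers cover all but 5 ⇒ r5c3=5.
Step 20. [r3c1∈{4}] r3c1's peers cover all but 4, so r3c1=4.
Step 21. [r6c4∈{9}] r6c4 is down to just 9, so r6c4=9.
Step 22. [r1c5∈{9}] r1c5 has the single candidate 9 ⇒ r1c5=9.
Step 23. [r6c3∈{6}] r6c3 is down to just 6, so r6c3=6.
Step 24. [r3c5∈{6}] only 6 remains possible at r3c5, so r3c5=6.
Step 25. [r1c9∈{8}] only 8 remains possible at r1c9. So r1c9=8.
Step 26. [r2c9∈{2}] nothing but 2 survives at r2c9, so r2c9=2.
Step 27. [r4c9∈{6}] r4c9 is down to just 6. So r4c9=6.
Step 28. [r9c4∈{5}] r9c4 has the single candidate 5 ⇒ r9c4=5.
Step 29. [r9c9∈{4}] r9c9's peers cover all but 4 ⇒ r9c9=4.
Step 30. [r6c2∈{3}] nothing but 3 survives at r6c2, so r6c2=3.
Step 31. [r3c7∈{3}] r3c7's peers cover all but 3 ⇒ r3c7=3.
Step 32. [r1c2∈{7}] nothing but 7 survives at r1c2. So r1c2=7.
Step 33. [r7c8∈{3}] r7c8 has the single candidate 3 ⇒ r7c8=3.
Step 34. [r7c2∈{9}] r7c2 has the single candidate 9, so r7c2=9.
Step 35. [r7c3∈{1}] nothing but 1 survives at r7c3 ⇒ r7c3=1.
Step 36. [r2c6∈{7}] only 7 remains possible at r2c6 ⇒ r2c6=7.
Step 37. [r5c9∈{3}] r5c9 is down to just 3 ⇒ r5c9=3.
Step 38. [r1c1∈{5}] r1c1's peers cover all but 5 ⇒ r1c1=5.
Step 39. [r8c8∈{6}] r8c8 has the single candidate 6, so r8c8=6.
Step 40. [r2c7∈{5}] nothing but 5 survives at r2c7. So r2c7=5.

Answer: 5 7 3 2 9 4 6 1 8 / 6 1 9 8 3 7 5 4 2 / 4 8 2 1 6 5 3 7 9 / 1 4 7 3 5 8 2 9 6 / 9 2 5 4 7 6 1 8 3 / 8 3 6 9 2 1 4 5 7 / 7 9 1 6 4 2 8 3 5 / 2 5 4 7 8 3 9 6 1 / 3 6 8 5 1 9 7 2 4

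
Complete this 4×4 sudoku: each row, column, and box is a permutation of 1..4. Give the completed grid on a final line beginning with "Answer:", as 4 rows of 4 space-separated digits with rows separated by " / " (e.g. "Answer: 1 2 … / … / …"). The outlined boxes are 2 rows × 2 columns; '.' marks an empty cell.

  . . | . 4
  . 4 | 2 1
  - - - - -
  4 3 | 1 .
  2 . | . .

Step 1. [r1c3∈{3}] nothing but 3 survives at r1c3, so r1c3=3.
Step 2. [r1c1∈{1}] r1c1 has the single candidate 1 ⇒ r1c1=1.
Step 3. [r3c4∈{2}] r3c4 is down to just 2 ⇒ r3c4=2.
Step 4. [r4c4∈{3}] only 3 remains possible at r4c4 ⇒ r4c4=3.
Step 5. [r4c3∈{4}] r4c3 is down to just 4. So r4c3=4.
Step 6. [r4c2∈{1}] r4c2 is down to just 1 ⇒ r4c2=1.
Step 7. [r1c2∈{2}] r1c2 has the single candidate 2, so r1c2=2.
Step 8. [r2c1∈{3}] r2c1 has the single candidate 3. So r2c1=3.

Answer: 1 2 3 4 / 3 4 2 1 / 4 3 1 2 / 2 1 4 3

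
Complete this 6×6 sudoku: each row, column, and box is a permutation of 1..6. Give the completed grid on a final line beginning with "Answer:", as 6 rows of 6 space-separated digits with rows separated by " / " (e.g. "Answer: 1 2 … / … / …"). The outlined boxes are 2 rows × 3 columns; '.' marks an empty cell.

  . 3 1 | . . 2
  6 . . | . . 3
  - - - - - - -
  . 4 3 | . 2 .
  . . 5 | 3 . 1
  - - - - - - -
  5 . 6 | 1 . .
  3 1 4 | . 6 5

Step 1. [r3c4∈{5,6}] in row 3, 5 fits only at r3c4, so r3c4=5.
Step 2. [r2c4∈{4}] r2c4's peers cover all but 4, so r2c4=4.
Step 3. [r5c2∈{2}] r5c2 is down to just 2, so r5c2=2.
Step 4. [r2c5∈{1,5}] row 2 places 1 nowhere but r2c5. So r2c5=1.
Step 5. [r4c5∈{4}] r4c5 has the single candidate 4, so r4c5=4.
Step 6. [r1c1∈{4}] r1c1 has the single candidate 4. So r1c1=4.
Step 7. [r1c5∈{5}] r1c5's peers cover all but 5, so r1c5=5.
Step 8. [r3c6∈{6}] only 6 remains possible at r3c6. So r3c6=6.
Step 9. [r3c1∈{1}] only 1 remains possible at r3c1 ⇒ r3c1=1.
Step 10. [r4c1∈{2}] nothing but 2 survives at r4c1. So r4c1=2.
Step 11. [r2c3∈{2}] only 2 remains possible at r2c3. So r2c3=2.
Step 12. [r5c5∈{3}] nothing but 3 survives at r5c5, so r5c5=3.
Step 13. [r5c6∈{4}] nothing but 4 survives at r5c6. So r5c6=4.
Step 14. [r6c4∈{2}] nothing but 2 survives at r6c4, so r6c4=2.
Step 15. [r1c4∈{6}] r1c4 is down to just 6 ⇒ r1c4=6.
Step 16. [r2c2∈{5}] only 5 remains possible at r2c2, so r2c2=5.
Step 17. [r4c2∈{6}] r4c2's peers cover all but 6. So r4c2=6.

Answer: 4 3 1 6 5 2 / 6 5 2 4 1 3 / 1 4 3 5 2 6 / 2 6 5 3 4 1 / 5 2 6 1 3 4 / 3 1 4 2 6 5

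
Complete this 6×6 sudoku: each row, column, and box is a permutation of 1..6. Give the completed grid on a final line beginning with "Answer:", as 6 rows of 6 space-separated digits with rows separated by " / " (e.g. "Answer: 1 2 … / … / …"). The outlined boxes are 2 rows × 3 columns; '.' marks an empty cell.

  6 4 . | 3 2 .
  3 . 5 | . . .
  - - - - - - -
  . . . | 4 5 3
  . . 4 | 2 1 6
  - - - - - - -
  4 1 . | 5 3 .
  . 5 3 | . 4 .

Step 1. [r6c1∈{2}] r6c1 is down to just 2 ⇒ r6c1=2.
Step 2. [r3c3∈{1,2,6}] 2 has one home in col 3: r3c3 ⇒ r3c3=2.
Step 3. [r6c6∈{1}] only 1 remains possible at r6c6. So r6c6=1.
Step 4. [r2c4∈{1,6}] across row 2, 1 lands solely at r2c4. So r2c4=1.
Step 5. [r3c2∈{6}] nothing but 6 survives at r3c2. So r3c2=6.
Step 6. [r4c2∈{3}] r4c2's peers cover all but 3, so r4c2=3.
Step 7. [r3c1∈{1}] r3c1 is down to just 1. So r3c1=1.
Step 8. [r6c4∈{6}] only 6 remains possible at r6c4 ⇒ r6c4=6.
Step 9. [r5c3∈{6}] only 6 remains possible at r5c3 ⇒ r5c3=6.
Step 10. [r2c6∈{4}] nothing but 4 survives at r2c6. So r2c6=4.
Step 11. [r1c6∈{5}] r1c6 is down to just 5. So r1c6=5.
Step 12. [r5c6∈{2}] only 2 remains possible at r5c6, so r5c6=2.
Step 13. [r4c1∈{5}] nothing but 5 survives at r4c1 ⇒ r4c1=5.
Step 14. [r2c5∈{6}] r2c5 is down to just 6, so r2c5=6.
Step 15. [r1c3∈{1}] r1c3 is down to just 1 ⇒ r1c3=1.
Step 16. [r2c2∈{2}] r2c2 is down to just 2, so r2c2=2.

Answer: 6 4 1 3 2 5 / 3 2 5 1 6 4 / 1 6 2 4 5 3 / 5 3 4 2 1 6 / 4 1 6 5 3 2 / 2 5 3 6 4 1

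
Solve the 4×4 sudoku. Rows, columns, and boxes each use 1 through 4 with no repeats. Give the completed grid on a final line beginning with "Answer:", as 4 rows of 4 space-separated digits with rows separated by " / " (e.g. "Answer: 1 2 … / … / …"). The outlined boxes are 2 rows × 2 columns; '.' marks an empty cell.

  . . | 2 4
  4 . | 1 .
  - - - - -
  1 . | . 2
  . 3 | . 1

Step 1. [r3c2∈{4}] r3c2's peers cover all but 4. So r3c2=4.
Step 2. [r2c2∈{2}] only 2 remains possible at r2c2, so r2c2=2.
Step 3. [r1c2∈{1}] r1c2 has the single candidate 1, so r1c2=1.
Step 4. [r4c1∈{2}] r4c1 is down to just 2 ⇒ r4c1=2.
Step 5. [r3c3∈{3}] r3c3 is down to just 3, so r3c3=3.
Step 6. [r2c4∈{3}] only 3 remains possible at r2c4 ⇒ r2c4=3.
Step 7. [r4c3∈{4}] only 4 remains possible at r4c3 ⇒ r4c3=4.
Step 8. [r1c1∈{3}] only 3 remains possible at r1c1, so r1c1=3.

Answer: 3 1 2 4 / 4 2 1 3 / 1 4 3 2 / 2 3 4 1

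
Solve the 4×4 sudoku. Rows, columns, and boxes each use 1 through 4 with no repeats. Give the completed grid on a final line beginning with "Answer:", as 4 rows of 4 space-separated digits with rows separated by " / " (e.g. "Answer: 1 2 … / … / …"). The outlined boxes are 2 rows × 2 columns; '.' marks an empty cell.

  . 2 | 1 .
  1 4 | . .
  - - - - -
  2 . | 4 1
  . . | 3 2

Step 1. [r1c1∈{3}] r1c1 has the single candidate 3, so r1c1=3.
Step 2. [r3c2∈{3}] r3c2 is down to just 3, so r3c2=3.
Step 3. [r2c3∈{2}] r2c3 has the single candidate 2 ⇒ r2c3=2.
Step 4. [r4c2∈{1}] r4c2's peers cover all but 1. So r4c2=1.
Step 5. [r2c4∈{3}] nothing but 3 survives at r2c4 ⇒ r2c4=3.
Step 6. [r4c1∈{4}] r4c1's peers cover all but 4. So r4c1=4.
Step 7. [r1c4∈{4}] only 4 remains possible at r1c4, so r1c4=4.

Answer: 3 2 1 4 / 1 4 2 3 / 2 3 4 1 / 4 1 3 2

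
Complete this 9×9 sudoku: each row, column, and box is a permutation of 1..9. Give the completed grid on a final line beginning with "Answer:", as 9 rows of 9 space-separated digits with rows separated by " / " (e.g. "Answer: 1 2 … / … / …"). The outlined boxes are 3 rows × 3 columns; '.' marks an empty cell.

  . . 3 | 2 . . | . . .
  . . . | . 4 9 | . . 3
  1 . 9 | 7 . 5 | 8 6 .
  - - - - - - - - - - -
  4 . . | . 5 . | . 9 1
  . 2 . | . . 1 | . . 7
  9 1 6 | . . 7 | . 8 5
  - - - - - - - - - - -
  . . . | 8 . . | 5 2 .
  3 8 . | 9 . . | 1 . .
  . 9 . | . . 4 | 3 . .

Step 1. [r8c3∈{2,4,5,7}] 5 has one home in row 8: r8c3. So r8c3=5.
Step 2. [r9c8∈{7}] r9c8's peers cover all but 7, so r9c8=7.
Step 3. [r5c3∈{8}] r5c3's peers cover all but 8 ⇒ r5c3=8.
Step 4. [r2c1∈{2,5,6,7,8}] row 2 places 8 nowhere but r2c1 ⇒ r2c1=8.
Step 5. [r4c6∈{2,3,6,8}] 8 has one home in row 4: r4c6 ⇒ r4c6=8.
Step 6. [r1c6∈{6}] only 6 remains possible at r1c6. So r1c6=6.
Step 7. [r6c5∈{2,3}] in box 5, 2 fits only at r6c5 ⇒ r6c5=2.
Step 8. [r8c8∈{4}] r8c8's peers cover all but 4 ⇒ r8c8=4.
Step 9. [r6c4∈{3,4}] 3 has one home in row 6: r6c4. So r6c4=3.
Step 10. [r4c4∈{6}] r4c4's peers cover all but 6, so r4c4=6.
Step 11. [r7c3∈{1,4,7}] in col 3, 4 fits only at r7c3. So r7c3=4.
Step 12. [r7c5∈{1,3,6,7}] in row 7, 1 fits only at r7c5, so r7c5=1.
Step 13. [r8c9∈{6}] r8c9's peers cover all but 6 ⇒ r8c9=6.
Step 14. [r2c3∈{2,7}] 2 has one home in box 1: r2c3. So r2c3=2.
Step 15. [r1c7∈{4,7,9}] col 7 places 9 nowhere but r1c7 ⇒ r1c7=9.
Step 16. [r2c2∈{5,6,7}] row 2 places 6 nowhere but r2c2. So r2c2=6.
Step 17. [r1c2∈{4,5,7}] col 2 places 5 nowhere but r1c2. So r1c2=5.
Step 18. [r7c1∈{6,7}] 6 has one home in row 7: r7c1, so r7c1=6.
Step 19. [r1c8∈{1}] r1c8 is down to just 1. So r1c8=1.
Step 20. [r1c9∈{4}] r1c9 has the single candidate 4. So r1c9=4.
Step 21. [r7c2∈{7}] r7c2 is down to just 7. So r7c2=7.
Step 22. [r5c7∈{4,6}] 6 has one home in row 5: r5c7, so r5c7=6.
Step 23. [r5c8∈{3}] only 3 remains possible at r5c8 ⇒ r5c8=3.
Step 24. [r8c5∈{7}] r8c5 is down to just 7, so r8c5=7.
Step 25. [r7c9∈{9}] r7c9 has the single candidate 9 ⇒ r7c9=9.
Step 26. [r9c3∈{1}] r9c3 is down to just 1. So r9c3=1.
Step 27. [r6c7∈{4}] r6c7 has the single candidate 4. So r6c7=4.
Step 28. [r3c2∈{4}] nothing but 4 survives at r3c2, so r3c2=4.
Step 29. [r7c6∈{3}] r7c6 is down to just 3, so r7c6=3.
Step 30. [r1c5∈{8}] r1c5 is down to just 8. So r1c5=8.
Step 31. [r5c1∈{5}] nothing but 5 survives at r5c1. So r5c1=5.
Step 32. [r8c6∈{2}] r8c6 has the single candidate 2. So r8c6=2.
Step 33. [r2c8∈{5}] nothing but 5 survives at r2c8. So r2c8=5.
Step 34. [r5c5∈{9}] only 9 remains possible at r5c5. So r5c5=9.
Step 35. [r9c5∈{6}] r9c5 has the single candidate 6 ⇒ r9c5=6.
Step 36. [r4c2∈{3}] only 3 remains possible at r4c2 ⇒ r4c2=3.
Step 37. [r5c4∈{4}] only 4 remains possible at r5c4 ⇒ r5c4=4.
Step 38. [r3c5∈{3}] nothing but 3 survives at r3c5 ⇒ r3c5=3.
Step 39. [r4c3∈{7}] r4c3 has the single candidate 7 ⇒ r4c3=7.
Step 40. [r9c1∈{2}] only 2 remains possible at r9c1 ⇒ r9c1=2.
Step 41. [r9c9∈{8}] r9c9's peers cover all but 8 ⇒ r9c9=8.
Step 42. [r2c4∈{1}] r2c4's peers cover all but 1, so r2c4=1.
Step 43. [r9c4∈{5}] r9c4 has the single candidate 5, so r9c4=5.
Step 44. [r4c7∈{2}] nothing but 2 survives at r4c7 ⇒ r4c7=2.
Step 45. [r3c9∈{2}] nothing but 2 survives at r3c9, so r3c9=2.
Step 46. [r2c7∈{7}] r2c7 has the single candidate 7 ⇒ r2c7=7.
Step 47. [r1c1∈{7}] r1c1 has the single candidate 7. So r1c1=7.

Answer: 7 5 3 2 8 6 9 1 4 / 8 6 2 1 4 9 7 5 3 / 1 4 9 7 3 5 8 6 2 / 4 3 7 6 5 8 2 9 1 / 5 2 8 4 9 1 6 3 7 / 9 1 6 3 2 7 4 8 5 / 6 7 4 8 1 3 5 2 9 / 3 8 5 9 7 2 1 4 6 / 2 9 1 5 6 4 3 7 8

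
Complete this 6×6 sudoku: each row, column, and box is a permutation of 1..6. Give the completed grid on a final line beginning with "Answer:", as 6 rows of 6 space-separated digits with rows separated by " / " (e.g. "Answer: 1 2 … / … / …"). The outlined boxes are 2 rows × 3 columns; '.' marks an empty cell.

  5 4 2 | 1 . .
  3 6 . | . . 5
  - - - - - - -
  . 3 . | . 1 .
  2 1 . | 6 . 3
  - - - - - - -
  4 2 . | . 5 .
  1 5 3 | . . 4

Step 1. [r3c4∈{2,4,5}] col 4 places 5 nowhere but r3c4. So r3c4=5.
Step 2. [r6c5∈{2,6}] in row 6, 6 fits only at r6c5. So r6c5=6.
Step 3. [r2c5∈{2,4}] across col 5, 2 lands solely at r2c5, so r2c5=2.
Step 4. [r3c3∈{4,6}] r3c3 is the only open cell in row 3 admitting 4 ⇒ r3c3=4.
Step 5. [r5c3∈{6}] r5c3 has the single candidate 6, so r5c3=6.
Step 6. [r1c5∈{3}] r1c5's peers cover all but 3 ⇒ r1c5=3.
Step 7. [r6c4∈{2}] r6c4 has the single candidate 2 ⇒ r6c4=2.
Step 8. [r1c6∈{6}] nothing but 6 survives at r1c6. So r1c6=6.
Step 9. [r5c4∈{3}] nothing but 3 survives at r5c4. So r5c4=3.
Step 10. [r2c4∈{4}] r2c4's peers cover all but 4 ⇒ r2c4=4.
Step 11. [r4c3∈{5}] r4c3 is down to just 5. So r4c3=5.
Step 12. [r5c6∈{1}] r5c6's peers cover all but 1 ⇒ r5c6=1.
Step 13. [r3c1∈{6}] r3c1's peers cover all but 6. So r3c1=6.
Step 14. [r4c5∈{4}] r4c5 is down to just 4 ⇒ r4c5=4.
Step 15. [r2c3∈{1}] r2c3's peers cover all but 1. So r2c3=1.
Step 16. [r3c6∈{2}] r3c6 has the single candidate 2, so r3c6=2.

Answer: 5 4 2 1 3 6 / 3 6 1 4 2 5 / 6 3 4 5 1 2 / 2 1 5 6 4 3 / 4 2 6 3 5 1 / 1 5 3 2 6 4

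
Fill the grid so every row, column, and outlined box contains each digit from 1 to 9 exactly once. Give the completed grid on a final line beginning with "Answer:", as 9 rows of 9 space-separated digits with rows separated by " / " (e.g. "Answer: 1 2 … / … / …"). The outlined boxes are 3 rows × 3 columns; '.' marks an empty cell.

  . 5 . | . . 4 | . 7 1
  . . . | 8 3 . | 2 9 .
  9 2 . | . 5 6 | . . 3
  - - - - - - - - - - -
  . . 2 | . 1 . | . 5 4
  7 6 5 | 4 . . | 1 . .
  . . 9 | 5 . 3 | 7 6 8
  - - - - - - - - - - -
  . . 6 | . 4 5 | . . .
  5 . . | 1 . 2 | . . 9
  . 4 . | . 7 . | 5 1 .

Step 1. [r3c3∈{1,4,7,8}] in row 3, 1 fits only at r3c3. So r3c3=1.
Step 2. [r7c2∈{1,3,7,8,9}] 9 has one home in col 2: r7c2. So r7c2=9.
Step 3. [r7c4∈{3}] r7c4 has the single candidate 3. So r7c4=3.
Step 4. [r7c7∈{8}] r7c7 has the single candidate 8. So r7c7=8.
Step 5. [r7c8∈{2}] r7c8 is down to just 2 ⇒ r7c8=2.
Step 6. [r4c4∈{6,7,9}] 6 has one home in row 4: r4c4 ⇒ r4c4=6.
Step 7. [r4c6∈{7,8,9}] across row 4, 7 lands solely at r4c6. So r4c6=7.
Step 8. [r1c7∈{6}] r1c7's peers cover all but 6. So r1c7=6.
Step 9. [r6c1∈{1,4}] across row 6, 4 lands solely at r6c1. So r6c1=4.
Step 10. [r2c2∈{7}] only 7 remains possible at r2c2 ⇒ r2c2=7.
Step 11. [r5c8∈{3}] r5c8 is down to just 3. So r5c8=3.
Step 12. [r8c7∈{3,4}] r8c7 is the only open cell in col 7 admitting 3 ⇒ r8c7=3.
Step 13. [r8c2∈{8}] nothing but 8 survives at r8c2. So r8c2=8.
Step 14. [r5c5∈{2,8,9}] in col 5, 8 fits only at r5c5. So r5c5=8.
Step 15. [r9c4∈{9}] nothing but 9 survives at r9c4, so r9c4=9.
Step 16. [r1c3∈{3,8}] in col 3, 8 fits only at r1c3, so r1c3=8.
Step 17. [r1c1∈{3}] r1c1's peers cover all but 3, so r1c1=3.
Step 18. [r6c5∈{2}] r6c5's peers cover all but 2, so r6c5=2.
Step 19. [r8c8∈{4}] nothing but 4 survives at r8c8 ⇒ r8c8=4.
Step 20. [r2c3∈{4}] only 4 remains possible at r2c3 ⇒ r2c3=4.
Step 21. [r1c4∈{2}] nothing but 2 survives at r1c4. So r1c4=2.
Step 22. [r1c5∈{9}] r1c5 is down to just 9 ⇒ r1c5=9.
Step 23. [r3c4∈{7}] only 7 remains possible at r3c4, so r3c4=7.
Step 24. [r7c9∈{7}] only 7 remains possible at r7c9 ⇒ r7c9=7.
Step 25. [r8c3∈{7}] r8c3 has the single candidate 7, so r8c3=7.
Step 26. [r6c2∈{1}] r6c2 has the single candidate 1, so r6c2=1.
Step 27. [r5c9∈{2}] r5c9's peers cover all but 2, so r5c9=2.
Step 28. [r5c6∈{9}] only 9 remains possible at r5c6 ⇒ r5c6=9.
Step 29. [r3c8∈{8}] only 8 remains possible at r3c8 ⇒ r3c8=8.
Step 30. [r9c9∈{6}] r9c9 is down to just 6. So r9c9=6.
Step 31. [r9c1∈{2}] r9c1 has the single candidate 2, so r9c1=2.
Step 32. [r2c9∈{5}] r2c9 has the single candidate 5, so r2c9=5.
Step 33. [r2c1∈{6}] r2c1's peers cover all but 6, so r2c1=6.
Step 34. [r4c7∈{9}] r4c7's peers cover all but 9. So r4c7=9.
Step 35. [r4c1∈{8}] nothing but 8 survives at r4c1. So r4c1=8.
Step 36. [r9c6∈{8}] r9c6 is down to just 8. So r9c6=8.
Step 37. [r2c6∈{1}] r2c6's peers cover all but 1 ⇒ r2c6=1.
Step 38. [r3c7∈{4}] r3c7 has the single candidate 4. So r3c7=4.
Step 39. [r8c5∈{6}] nothing but 6 survives at r8c5 ⇒ r8c5=6.
Step 40. [r4c2∈{3}] r4c2 has the single candidate 3, so r4c2=3.
Step 41. [r9c3∈{3}] r9c3's peers cover all but 3. So r9c3=3.
Step 42. [r7c1∈{1}] nothing but 1 survives at r7c1. So r7c1=1.

Answer: 3 5 8 2 9 4 6 7 1 / 6 7 4 8 3 1 2 9 5 / 9 2 1 7 5 6 4 8 3 / 8 3 2 6 1 7 9 5 4 / 7 6 5 4 8 9 1 3 2 / 4 1 9 5 2 3 7 6 8 / 1 9 6 3 4 5 8 2 7 / 5 8 7 1 6 2 3 4 9 / 2 4 3 9 7 8 5 1 6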